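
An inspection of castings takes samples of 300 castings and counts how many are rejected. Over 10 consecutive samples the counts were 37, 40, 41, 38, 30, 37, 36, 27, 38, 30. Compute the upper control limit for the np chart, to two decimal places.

p̄ = Σdᵢ / (k·n) = 354 / (10 × 300) = 0.11800
UCL = np̄ + 3·√(np̄(1−p̄)) = 35.4000 + 3 × √(35.4000×0.88200) = 35.4000 + 3 × 5.5877 = 52.1632

52.16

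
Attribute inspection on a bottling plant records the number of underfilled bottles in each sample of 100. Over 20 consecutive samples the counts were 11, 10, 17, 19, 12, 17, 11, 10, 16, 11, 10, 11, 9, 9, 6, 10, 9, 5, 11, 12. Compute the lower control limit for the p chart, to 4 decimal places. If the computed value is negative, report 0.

0.0180

p̄ = Σdᵢ / (k·n) = 226 / (20 × 100) = 0.11300
LCL = p̄ − 3·√(p̄(1−p̄)/n) = 0.11300 − 3 × 0.03166 = 0.01802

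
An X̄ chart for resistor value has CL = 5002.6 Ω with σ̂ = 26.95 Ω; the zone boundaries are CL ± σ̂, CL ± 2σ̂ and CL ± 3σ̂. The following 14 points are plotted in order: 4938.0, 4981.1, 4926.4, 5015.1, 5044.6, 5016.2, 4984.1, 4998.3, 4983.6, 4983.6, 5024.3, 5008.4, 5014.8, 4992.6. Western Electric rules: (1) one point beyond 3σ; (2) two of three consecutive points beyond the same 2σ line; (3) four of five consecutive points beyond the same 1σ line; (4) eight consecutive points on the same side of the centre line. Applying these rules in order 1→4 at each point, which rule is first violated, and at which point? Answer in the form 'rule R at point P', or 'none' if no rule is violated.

rule 2 at point 3

Zone of each point (C = within 1σ̂, B = 1σ̂–2σ̂, A = 2σ̂–3σ̂, * = beyond 3σ̂; sign = side of CL): 1:-A, 2:-C, 3:-A, 4:+C, 5:+B, 6:+C, 7:-C, 8:-C, 9:-C, 10:-C, 11:+C, 12:+C, 13:+C, 14:-C
Rule 2 (two of three consecutive points beyond the same 2σ limit) is satisfied at point 3.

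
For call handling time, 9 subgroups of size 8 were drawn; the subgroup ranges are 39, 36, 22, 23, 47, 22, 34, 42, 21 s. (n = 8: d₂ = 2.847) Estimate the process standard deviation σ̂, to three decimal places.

R̄ = (39 + 36 + 22 + 23 + 47 + 22 + 34 + 42 + 21) / 9 = 31.7778
σ̂ = R̄ / d₂ = 31.7778 / 2.847 = 11.1618

11.162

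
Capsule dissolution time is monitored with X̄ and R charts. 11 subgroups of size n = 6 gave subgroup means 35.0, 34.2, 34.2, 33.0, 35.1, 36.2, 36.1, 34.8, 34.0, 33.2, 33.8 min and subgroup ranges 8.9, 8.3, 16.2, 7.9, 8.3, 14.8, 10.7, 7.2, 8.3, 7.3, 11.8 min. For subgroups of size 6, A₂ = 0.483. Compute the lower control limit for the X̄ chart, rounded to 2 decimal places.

29.69

X̄̄ = (35.0 + 34.2 + 34.2 + 33.0 + 35.1 + 36.2 + 36.1 + 34.8 + 34.0 + 33.2 + 33.8) / 11 = 379.6000 / 11 = 34.5091
R̄ = (8.9 + 8.3 + 16.2 + 7.9 + 8.3 + 14.8 + 10.7 + 7.2 + 8.3 + 7.3 + 11.8) / 11 = 109.7000 / 11 = 9.9727
LCL = X̄̄ − A₂·R̄ = 34.5091 − 0.483 × 9.9727 = 29.6923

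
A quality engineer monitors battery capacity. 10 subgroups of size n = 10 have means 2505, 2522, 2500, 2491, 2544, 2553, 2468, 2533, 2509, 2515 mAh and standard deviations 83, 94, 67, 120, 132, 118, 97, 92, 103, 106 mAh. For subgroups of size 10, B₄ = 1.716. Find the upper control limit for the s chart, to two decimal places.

173.66

s̄ = (83 + 94 + 67 + 120 + 132 + 118 + 97 + 92 + 103 + 106) / 10 = 101.2000
UCL_s = B₄·s̄ = 1.716 × 101.2000 = 173.6592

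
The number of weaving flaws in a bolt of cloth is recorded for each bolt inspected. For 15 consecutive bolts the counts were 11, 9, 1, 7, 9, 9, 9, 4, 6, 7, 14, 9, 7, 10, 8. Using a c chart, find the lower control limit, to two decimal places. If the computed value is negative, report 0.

c̄ = (11 + 9 + 1 + 7 + 9 + 9 + 9 + 4 + 6 + 7 + 14 + 9 + 7 + 10 + 8) / 15 = 120 / 15 = 8.0000
LCL = c̄ − 3√c̄ = 8.0000 − 3 × 2.8284 = -0.4853 → 0 (cannot be negative)

0.00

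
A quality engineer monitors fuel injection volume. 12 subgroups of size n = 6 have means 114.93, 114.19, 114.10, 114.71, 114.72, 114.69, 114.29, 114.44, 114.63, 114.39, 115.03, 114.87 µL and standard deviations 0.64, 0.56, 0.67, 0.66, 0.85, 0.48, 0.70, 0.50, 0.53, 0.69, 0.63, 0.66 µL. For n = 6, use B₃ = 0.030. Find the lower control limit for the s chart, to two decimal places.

s̄ = (0.64 + 0.56 + 0.67 + 0.66 + 0.85 + 0.48 + 0.70 + 0.50 + 0.53 + 0.69 + 0.63 + 0.66) / 12 = 0.6308
LCL_s = B₃·s̄ = 0.030 × 0.6308 = 0.0189

0.02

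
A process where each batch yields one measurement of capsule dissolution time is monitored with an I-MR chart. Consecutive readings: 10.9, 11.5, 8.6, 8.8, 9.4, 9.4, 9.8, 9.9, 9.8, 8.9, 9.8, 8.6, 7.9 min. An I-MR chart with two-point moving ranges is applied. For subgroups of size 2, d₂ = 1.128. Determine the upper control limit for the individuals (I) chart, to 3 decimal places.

11.391

X̄ = (10.9 + 11.5 + 8.6 + 8.8 + 9.4 + 9.4 + 9.8 + 9.9 + 9.8 + 8.9 + 9.8 + 8.6 + 7.9) / 13 = 9.4846
Moving ranges: 0.6, 2.9, 0.2, 0.6, 0.0, 0.4, 0.1, 0.1, 0.9, 0.9, 1.2, 0.7; M̄R̄ = 8.6000 / 12 = 0.7167
UCL = X̄ + 3·M̄R̄/d₂ = 9.4846 + 3 × 0.7167 / 1.128 = 11.3906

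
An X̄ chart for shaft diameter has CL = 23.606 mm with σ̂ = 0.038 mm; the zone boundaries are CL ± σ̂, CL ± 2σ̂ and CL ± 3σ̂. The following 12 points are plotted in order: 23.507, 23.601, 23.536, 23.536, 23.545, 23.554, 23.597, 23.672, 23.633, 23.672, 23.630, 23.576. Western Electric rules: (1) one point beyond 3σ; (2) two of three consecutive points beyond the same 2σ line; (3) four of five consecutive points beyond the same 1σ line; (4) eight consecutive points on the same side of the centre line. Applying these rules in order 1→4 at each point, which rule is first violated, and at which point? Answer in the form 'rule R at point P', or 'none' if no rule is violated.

rule 3 at point 5

Zone of each point (C = within 1σ̂, B = 1σ̂–2σ̂, A = 2σ̂–3σ̂, * = beyond 3σ̂; sign = side of CL): 1:-A, 2:-C, 3:-B, 4:-B, 5:-B, 6:-B, 7:-C, 8:+B, 9:+C, 10:+B, 11:+C, 12:-C
Rule 3 (four of five consecutive points beyond the same 1σ limit) is satisfied at point 5.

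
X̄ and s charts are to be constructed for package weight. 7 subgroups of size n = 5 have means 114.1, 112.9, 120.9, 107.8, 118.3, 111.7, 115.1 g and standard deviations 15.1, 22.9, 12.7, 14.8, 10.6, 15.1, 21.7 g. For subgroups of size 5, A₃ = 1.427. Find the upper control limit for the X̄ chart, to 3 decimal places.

X̄̄ = (114.1 + 112.9 + 120.9 + 107.8 + 118.3 + 111.7 + 115.1) / 7 = 114.4000
s̄ = (15.1 + 22.9 + 12.7 + 14.8 + 10.6 + 15.1 + 21.7) / 7 = 16.1286
UCL = X̄̄ + A₃·s̄ = 114.4000 + 1.427 × 16.1286 = 137.4155

137.415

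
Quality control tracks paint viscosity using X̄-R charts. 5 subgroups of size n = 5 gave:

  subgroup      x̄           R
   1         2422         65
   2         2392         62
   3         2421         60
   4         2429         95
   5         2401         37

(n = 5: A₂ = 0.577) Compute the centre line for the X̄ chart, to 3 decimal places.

2413.000

X̄̄ = (2422 + 2392 + 2421 + 2429 + 2401) / 5 = 12065.0000 / 5 = 2413.0000
CL = X̄̄ = 2413.0000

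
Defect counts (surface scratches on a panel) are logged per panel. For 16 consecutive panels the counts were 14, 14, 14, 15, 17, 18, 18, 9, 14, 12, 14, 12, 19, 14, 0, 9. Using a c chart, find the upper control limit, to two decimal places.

24.26

c̄ = (14 + 14 + 14 + 15 + 17 + 18 + 18 + 9 + 14 + 12 + 14 + 12 + 19 + 14 + 0 + 9) / 16 = 213 / 16 = 13.3125
UCL = c̄ + 3√c̄ = 13.3125 + 3 × √13.3125 = 13.3125 + 3 × 3.6486 = 24.2584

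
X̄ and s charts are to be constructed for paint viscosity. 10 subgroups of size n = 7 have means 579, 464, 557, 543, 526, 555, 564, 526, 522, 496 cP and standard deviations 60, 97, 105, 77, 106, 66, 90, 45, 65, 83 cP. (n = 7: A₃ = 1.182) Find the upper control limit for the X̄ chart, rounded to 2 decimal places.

627.05

X̄̄ = (579 + 464 + 557 + 543 + 526 + 555 + 564 + 526 + 522 + 496) / 10 = 533.2000
s̄ = (60 + 97 + 105 + 77 + 106 + 66 + 90 + 45 + 65 + 83) / 10 = 79.4000
UCL = X̄̄ + A₃·s̄ = 533.2000 + 1.182 × 79.4000 = 627.0508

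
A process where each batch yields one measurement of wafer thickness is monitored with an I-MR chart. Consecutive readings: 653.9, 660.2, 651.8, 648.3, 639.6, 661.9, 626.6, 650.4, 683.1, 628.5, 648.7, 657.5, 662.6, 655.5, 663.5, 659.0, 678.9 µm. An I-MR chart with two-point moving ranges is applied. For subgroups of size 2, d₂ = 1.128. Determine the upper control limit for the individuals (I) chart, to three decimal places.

699.453

X̄ = (653.9 + 660.2 + 651.8 + 648.3 + 639.6 + 661.9 + 626.6 + 650.4 + 683.1 + 628.5 + 648.7 + 657.5 + 662.6 + 655.5 + 663.5 + 659.0 + 678.9) / 17 = 654.7059
Moving ranges: 6.3, 8.4, 3.5, 8.7, 22.3, 35.3, 23.8, 32.7, 54.6, 20.2, 8.8, 5.1, 7.1, 8.0, 4.5, 19.9; M̄R̄ = 269.2000 / 16 = 16.8250
UCL = X̄ + 3·M̄R̄/d₂ = 654.7059 + 3 × 16.8250 / 1.128 = 699.4532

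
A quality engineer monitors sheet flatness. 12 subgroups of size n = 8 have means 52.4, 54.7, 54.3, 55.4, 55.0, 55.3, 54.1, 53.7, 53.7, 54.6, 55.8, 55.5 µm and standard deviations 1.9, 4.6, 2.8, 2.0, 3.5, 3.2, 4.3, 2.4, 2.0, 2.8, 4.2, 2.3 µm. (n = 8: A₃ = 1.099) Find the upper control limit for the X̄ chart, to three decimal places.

57.839

X̄̄ = (52.4 + 54.7 + 54.3 + 55.4 + 55.0 + 55.3 + 54.1 + 53.7 + 53.7 + 54.6 + 55.8 + 55.5) / 12 = 54.5417
s̄ = (1.9 + 4.6 + 2.8 + 2.0 + 3.5 + 3.2 + 4.3 + 2.4 + 2.0 + 2.8 + 4.2 + 2.3) / 12 = 3.0000
UCL = X̄̄ + A₃·s̄ = 54.5417 + 1.099 × 3.0000 = 57.8387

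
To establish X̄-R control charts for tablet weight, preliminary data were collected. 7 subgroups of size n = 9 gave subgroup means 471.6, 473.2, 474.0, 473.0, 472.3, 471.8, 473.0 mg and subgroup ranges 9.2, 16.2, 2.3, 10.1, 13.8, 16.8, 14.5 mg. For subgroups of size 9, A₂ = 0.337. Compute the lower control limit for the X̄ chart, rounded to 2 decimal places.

468.71

X̄̄ = (471.6 + 473.2 + 474.0 + 473.0 + 472.3 + 471.8 + 473.0) / 7 = 3308.9000 / 7 = 472.7000
R̄ = (9.2 + 16.2 + 2.3 + 10.1 + 13.8 + 16.8 + 14.5) / 7 = 82.9000 / 7 = 11.8429
LCL = X̄̄ − A₂·R̄ = 472.7000 − 0.337 × 11.8429 = 468.7090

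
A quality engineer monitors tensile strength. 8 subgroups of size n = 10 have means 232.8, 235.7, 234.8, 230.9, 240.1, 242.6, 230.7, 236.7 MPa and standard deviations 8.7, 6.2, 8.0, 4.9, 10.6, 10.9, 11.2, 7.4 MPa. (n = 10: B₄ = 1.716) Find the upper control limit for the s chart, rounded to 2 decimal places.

s̄ = (8.7 + 6.2 + 8.0 + 4.9 + 10.6 + 10.9 + 11.2 + 7.4) / 8 = 8.4875
UCL_s = B₄·s̄ = 1.716 × 8.4875 = 14.5646

14.56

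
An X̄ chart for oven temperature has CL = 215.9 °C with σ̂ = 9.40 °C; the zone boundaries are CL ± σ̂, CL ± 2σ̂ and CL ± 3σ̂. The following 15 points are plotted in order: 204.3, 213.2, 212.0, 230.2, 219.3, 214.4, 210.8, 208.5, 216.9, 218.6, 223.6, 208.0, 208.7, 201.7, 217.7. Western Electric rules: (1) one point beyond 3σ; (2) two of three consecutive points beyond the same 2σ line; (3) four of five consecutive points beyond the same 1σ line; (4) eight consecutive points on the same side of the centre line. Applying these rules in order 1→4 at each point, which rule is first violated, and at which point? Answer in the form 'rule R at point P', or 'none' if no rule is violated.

Zone of each point (C = within 1σ̂, B = 1σ̂–2σ̂, A = 2σ̂–3σ̂, * = beyond 3σ̂; sign = side of CL): 1:-B, 2:-C, 3:-C, 4:+B, 5:+C, 6:-C, 7:-C, 8:-C, 9:+C, 10:+C, 11:+C, 12:-C, 13:-C, 14:-B, 15:+C
No rule fires across all 15 points.

none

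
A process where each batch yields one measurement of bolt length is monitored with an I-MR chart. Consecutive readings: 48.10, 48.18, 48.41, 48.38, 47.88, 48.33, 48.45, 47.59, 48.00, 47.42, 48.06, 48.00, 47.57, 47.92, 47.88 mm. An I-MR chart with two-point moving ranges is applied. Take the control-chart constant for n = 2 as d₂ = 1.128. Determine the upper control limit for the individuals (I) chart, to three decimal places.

48.919

X̄ = (48.10 + 48.18 + 48.41 + 48.38 + 47.88 + 48.33 + 48.45 + 47.59 + 48.00 + 47.42 + 48.06 + 48.00 + 47.57 + 47.92 + 47.88) / 15 = 48.0113
Moving ranges: 0.08, 0.23, 0.03, 0.50, 0.45, 0.12, 0.86, 0.41, 0.58, 0.64, 0.06, 0.43, 0.35, 0.04; M̄R̄ = 4.7800 / 14 = 0.3414
UCL = X̄ + 3·M̄R̄/d₂ = 48.0113 + 3 × 0.3414 / 1.128 = 48.9194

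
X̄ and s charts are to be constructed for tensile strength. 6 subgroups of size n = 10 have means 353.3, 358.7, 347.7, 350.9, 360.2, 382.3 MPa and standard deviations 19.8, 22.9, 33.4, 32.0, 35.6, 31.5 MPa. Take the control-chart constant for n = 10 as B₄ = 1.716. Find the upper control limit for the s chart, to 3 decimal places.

50.107

s̄ = (19.8 + 22.9 + 33.4 + 32.0 + 35.6 + 31.5) / 6 = 29.2000
UCL_s = B₄·s̄ = 1.716 × 29.2000 = 50.1072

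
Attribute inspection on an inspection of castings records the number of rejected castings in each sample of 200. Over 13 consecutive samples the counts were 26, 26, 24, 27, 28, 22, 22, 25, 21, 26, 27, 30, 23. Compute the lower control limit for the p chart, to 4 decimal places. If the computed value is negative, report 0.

0.0554

p̄ = Σdᵢ / (k·n) = 327 / (13 × 200) = 0.12577
LCL = p̄ − 3·√(p̄(1−p̄)/n) = 0.12577 − 3 × 0.02345 = 0.05543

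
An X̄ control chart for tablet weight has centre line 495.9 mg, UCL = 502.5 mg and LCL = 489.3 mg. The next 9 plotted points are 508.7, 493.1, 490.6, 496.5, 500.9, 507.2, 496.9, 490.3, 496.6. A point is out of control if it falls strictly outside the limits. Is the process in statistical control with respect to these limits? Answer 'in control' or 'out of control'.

Compare each point to [489.3, 502.5]: sample 1 = 508.7 > UCL; sample 6 = 507.2 > UCL.

out of control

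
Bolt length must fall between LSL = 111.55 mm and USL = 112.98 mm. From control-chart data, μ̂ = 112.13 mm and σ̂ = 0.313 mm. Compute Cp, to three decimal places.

Cp = (USL − LSL) / (6σ̂) = (112.98 − 111.55) / (6 × 0.313) = 1.4300 / 1.8780 = 0.7614

0.761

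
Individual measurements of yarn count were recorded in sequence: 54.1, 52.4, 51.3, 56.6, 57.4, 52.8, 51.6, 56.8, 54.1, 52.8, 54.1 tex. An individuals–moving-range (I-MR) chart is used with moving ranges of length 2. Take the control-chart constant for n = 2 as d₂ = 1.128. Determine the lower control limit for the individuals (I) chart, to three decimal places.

47.298

X̄ = (54.1 + 52.4 + 51.3 + 56.6 + 57.4 + 52.8 + 51.6 + 56.8 + 54.1 + 52.8 + 54.1) / 11 = 54.0000
Moving ranges: 1.7, 1.1, 5.3, 0.8, 4.6, 1.2, 5.2, 2.7, 1.3, 1.3; M̄R̄ = 25.2000 / 10 = 2.5200
LCL = X̄ − 3·M̄R̄/d₂ = 54.0000 − 3 × 2.5200 / 1.128 = 47.2979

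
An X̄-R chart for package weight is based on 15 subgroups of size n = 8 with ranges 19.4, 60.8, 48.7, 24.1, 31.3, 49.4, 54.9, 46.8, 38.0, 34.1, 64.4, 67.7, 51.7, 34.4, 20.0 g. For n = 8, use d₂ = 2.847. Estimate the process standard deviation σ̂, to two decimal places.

R̄ = (19.4 + 60.8 + 48.7 + 24.1 + 31.3 + 49.4 + 54.9 + 46.8 + 38.0 + 34.1 + 64.4 + 67.7 + 51.7 + 34.4 + 20.0) / 15 = 43.0467
σ̂ = R̄ / d₂ = 43.0467 / 2.847 = 15.1200

15.12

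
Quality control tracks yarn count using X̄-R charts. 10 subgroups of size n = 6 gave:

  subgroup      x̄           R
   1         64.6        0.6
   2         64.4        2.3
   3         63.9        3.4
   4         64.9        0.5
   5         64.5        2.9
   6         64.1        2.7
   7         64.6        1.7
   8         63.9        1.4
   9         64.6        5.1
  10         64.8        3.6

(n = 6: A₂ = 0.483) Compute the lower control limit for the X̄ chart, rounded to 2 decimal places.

63.26

X̄̄ = (64.6 + 64.4 + 63.9 + 64.9 + 64.5 + 64.1 + 64.6 + 63.9 + 64.6 + 64.8) / 10 = 644.3000 / 10 = 64.4300
R̄ = (0.6 + 2.3 + 3.4 + 0.5 + 2.9 + 2.7 + 1.7 + 1.4 + 5.1 + 3.6) / 10 = 24.2000 / 10 = 2.4200
LCL = X̄̄ − A₂·R̄ = 64.4300 − 0.483 × 2.4200 = 63.2611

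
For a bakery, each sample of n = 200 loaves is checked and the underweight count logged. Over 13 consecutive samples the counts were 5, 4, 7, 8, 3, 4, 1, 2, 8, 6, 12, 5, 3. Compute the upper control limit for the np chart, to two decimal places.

p̄ = Σdᵢ / (k·n) = 68 / (13 × 200) = 0.02615
UCL = np̄ + 3·√(np̄(1−p̄)) = 5.2308 + 3 × √(5.2308×0.97385) = 5.2308 + 3 × 2.2570 = 12.0017

12.00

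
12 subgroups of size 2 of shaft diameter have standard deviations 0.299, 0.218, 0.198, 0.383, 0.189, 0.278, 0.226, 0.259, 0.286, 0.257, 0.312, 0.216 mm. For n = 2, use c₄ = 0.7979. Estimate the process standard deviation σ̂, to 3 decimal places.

s̄ = (0.299 + 0.218 + 0.198 + 0.383 + 0.189 + 0.278 + 0.226 + 0.259 + 0.286 + 0.257 + 0.312 + 0.216) / 12 = 0.2601
σ̂ = s̄ / c₄ = 0.2601 / 0.7979 = 0.3260

0.326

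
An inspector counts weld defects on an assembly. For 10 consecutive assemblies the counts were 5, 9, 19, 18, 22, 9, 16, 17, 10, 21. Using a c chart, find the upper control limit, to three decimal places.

c̄ = (5 + 9 + 19 + 18 + 22 + 9 + 16 + 17 + 10 + 21) / 10 = 146 / 10 = 14.6000
UCL = c̄ + 3√c̄ = 14.6000 + 3 × √14.6000 = 14.6000 + 3 × 3.8210 = 26.0630

26.063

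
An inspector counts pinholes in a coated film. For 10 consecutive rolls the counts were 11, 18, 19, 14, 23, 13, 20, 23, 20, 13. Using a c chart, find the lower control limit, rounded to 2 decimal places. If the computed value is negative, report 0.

4.89

c̄ = (11 + 18 + 19 + 14 + 23 + 13 + 20 + 23 + 20 + 13) / 10 = 174 / 10 = 17.4000
LCL = c̄ − 3√c̄ = 17.4000 − 3 × 4.1713 = 4.8860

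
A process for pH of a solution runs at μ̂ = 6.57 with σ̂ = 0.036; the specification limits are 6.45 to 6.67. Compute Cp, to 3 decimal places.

Cp = (USL − LSL) / (6σ̂) = (6.67 − 6.45) / (6 × 0.036) = 0.2200 / 0.2160 = 1.0185

1.019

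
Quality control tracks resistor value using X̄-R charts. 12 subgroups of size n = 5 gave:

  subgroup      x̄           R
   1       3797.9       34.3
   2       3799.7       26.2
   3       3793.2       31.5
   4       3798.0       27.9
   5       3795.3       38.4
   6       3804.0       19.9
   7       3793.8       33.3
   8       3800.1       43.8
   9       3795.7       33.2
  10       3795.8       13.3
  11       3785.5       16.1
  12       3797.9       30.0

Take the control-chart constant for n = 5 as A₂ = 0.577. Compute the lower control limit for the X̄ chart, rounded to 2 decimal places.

X̄̄ = (3797.9 + 3799.7 + 3793.2 + 3798.0 + 3795.3 + 3804.0 + 3793.8 + 3800.1 + 3795.7 + 3795.8 + 3785.5 + 3797.9) / 12 = 45556.9000 / 12 = 3796.4083
R̄ = (34.3 + 26.2 + 31.5 + 27.9 + 38.4 + 19.9 + 33.3 + 43.8 + 33.2 + 13.3 + 16.1 + 30.0) / 12 = 347.9000 / 12 = 28.9917
LCL = X̄̄ − A₂·R̄ = 3796.4083 − 0.577 × 28.9917 = 3779.6801

3779.68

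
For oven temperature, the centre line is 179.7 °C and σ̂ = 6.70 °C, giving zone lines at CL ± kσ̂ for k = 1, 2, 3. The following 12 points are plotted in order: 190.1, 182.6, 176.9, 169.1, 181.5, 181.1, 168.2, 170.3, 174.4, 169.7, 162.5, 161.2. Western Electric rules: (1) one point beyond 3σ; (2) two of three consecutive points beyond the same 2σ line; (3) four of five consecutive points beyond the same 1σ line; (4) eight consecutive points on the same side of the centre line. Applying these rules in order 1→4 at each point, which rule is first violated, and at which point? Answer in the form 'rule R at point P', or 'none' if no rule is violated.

rule 3 at point 11

Zone of each point (C = within 1σ̂, B = 1σ̂–2σ̂, A = 2σ̂–3σ̂, * = beyond 3σ̂; sign = side of CL): 1:+B, 2:+C, 3:-C, 4:-B, 5:+C, 6:+C, 7:-B, 8:-B, 9:-C, 10:-B, 11:-A, 12:-A
Rule 3 (four of five consecutive points beyond the same 1σ limit) is satisfied at point 11.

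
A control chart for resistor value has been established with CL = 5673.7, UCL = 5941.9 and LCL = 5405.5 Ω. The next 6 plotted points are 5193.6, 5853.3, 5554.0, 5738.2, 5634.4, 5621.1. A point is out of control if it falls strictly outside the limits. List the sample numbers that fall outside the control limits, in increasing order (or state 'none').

1

Compare each point to [5405.5, 5941.9]: sample 1 = 5193.6 < LCL.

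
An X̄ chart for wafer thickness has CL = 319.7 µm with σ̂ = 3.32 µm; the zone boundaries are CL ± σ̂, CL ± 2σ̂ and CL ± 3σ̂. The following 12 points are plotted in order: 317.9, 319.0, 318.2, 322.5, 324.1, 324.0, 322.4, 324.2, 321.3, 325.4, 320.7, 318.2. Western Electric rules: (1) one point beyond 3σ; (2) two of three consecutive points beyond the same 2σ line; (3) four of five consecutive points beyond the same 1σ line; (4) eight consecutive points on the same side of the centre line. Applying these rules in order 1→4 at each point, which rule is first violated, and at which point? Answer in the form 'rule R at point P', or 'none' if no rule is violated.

rule 4 at point 11

Zone of each point (C = within 1σ̂, B = 1σ̂–2σ̂, A = 2σ̂–3σ̂, * = beyond 3σ̂; sign = side of CL): 1:-C, 2:-C, 3:-C, 4:+C, 5:+B, 6:+B, 7:+C, 8:+B, 9:+C, 10:+B, 11:+C, 12:-C
Rule 4 (eight consecutive points on the same side of the centre line) is satisfied at point 11.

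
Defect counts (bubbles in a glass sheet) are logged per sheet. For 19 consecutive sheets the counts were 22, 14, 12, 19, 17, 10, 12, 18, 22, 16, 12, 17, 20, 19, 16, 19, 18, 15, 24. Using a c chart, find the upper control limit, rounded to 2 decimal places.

29.30

c̄ = (22 + 14 + 12 + 19 + 17 + 10 + 12 + 18 + 22 + 16 + 12 + 17 + 20 + 19 + 16 + 19 + 18 + 15 + 24) / 19 = 322 / 19 = 16.9474
UCL = c̄ + 3√c̄ = 16.9474 + 3 × √16.9474 = 16.9474 + 3 × 4.1167 = 29.2975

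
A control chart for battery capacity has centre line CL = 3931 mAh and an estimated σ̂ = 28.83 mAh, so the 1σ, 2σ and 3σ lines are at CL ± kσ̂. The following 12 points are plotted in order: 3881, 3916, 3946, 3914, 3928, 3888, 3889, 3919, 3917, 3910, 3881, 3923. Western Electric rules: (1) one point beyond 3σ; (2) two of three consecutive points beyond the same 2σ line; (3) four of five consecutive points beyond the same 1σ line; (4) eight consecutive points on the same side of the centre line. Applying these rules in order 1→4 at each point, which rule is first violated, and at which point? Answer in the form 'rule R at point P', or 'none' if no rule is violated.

Zone of each point (C = within 1σ̂, B = 1σ̂–2σ̂, A = 2σ̂–3σ̂, * = beyond 3σ̂; sign = side of CL): 1:-B, 2:-C, 3:+C, 4:-C, 5:-C, 6:-B, 7:-B, 8:-C, 9:-C, 10:-C, 11:-B, 12:-C
Rule 4 (eight consecutive points on the same side of the centre line) is satisfied at point 11.

rule 4 at point 11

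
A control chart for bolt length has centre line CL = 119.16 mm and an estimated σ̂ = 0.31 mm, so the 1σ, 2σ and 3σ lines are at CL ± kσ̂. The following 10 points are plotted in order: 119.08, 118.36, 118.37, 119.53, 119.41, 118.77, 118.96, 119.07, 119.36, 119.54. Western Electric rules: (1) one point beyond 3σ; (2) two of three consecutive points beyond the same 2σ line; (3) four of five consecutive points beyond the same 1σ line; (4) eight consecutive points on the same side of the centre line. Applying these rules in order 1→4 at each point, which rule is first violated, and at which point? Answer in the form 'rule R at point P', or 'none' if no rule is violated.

rule 2 at point 3

Zone of each point (C = within 1σ̂, B = 1σ̂–2σ̂, A = 2σ̂–3σ̂, * = beyond 3σ̂; sign = side of CL): 1:-C, 2:-A, 3:-A, 4:+B, 5:+C, 6:-B, 7:-C, 8:-C, 9:+C, 10:+B
Rule 2 (two of three consecutive points beyond the same 2σ limit) is satisfied at point 3.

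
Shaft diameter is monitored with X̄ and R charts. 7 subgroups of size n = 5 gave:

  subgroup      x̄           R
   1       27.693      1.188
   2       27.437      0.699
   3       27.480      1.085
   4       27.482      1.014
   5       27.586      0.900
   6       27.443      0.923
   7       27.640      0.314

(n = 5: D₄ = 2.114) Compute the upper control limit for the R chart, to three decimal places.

R̄ = (1.188 + 0.699 + 1.085 + 1.014 + 0.900 + 0.923 + 0.314) / 7 = 6.1230 / 7 = 0.8747
UCL_R = D₄·R̄ = 2.114 × 0.8747 = 1.8491

1.849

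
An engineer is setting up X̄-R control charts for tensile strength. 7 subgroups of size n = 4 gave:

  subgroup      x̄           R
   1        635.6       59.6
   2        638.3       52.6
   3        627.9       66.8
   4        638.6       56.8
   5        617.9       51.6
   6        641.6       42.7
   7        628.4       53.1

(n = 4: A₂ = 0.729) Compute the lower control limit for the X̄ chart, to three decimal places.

X̄̄ = (635.6 + 638.3 + 627.9 + 638.6 + 617.9 + 641.6 + 628.4) / 7 = 4428.3000 / 7 = 632.6143
R̄ = (59.6 + 52.6 + 66.8 + 56.8 + 51.6 + 42.7 + 53.1) / 7 = 383.2000 / 7 = 54.7429
LCL = X̄̄ − A₂·R̄ = 632.6143 − 0.729 × 54.7429 = 592.7067

592.707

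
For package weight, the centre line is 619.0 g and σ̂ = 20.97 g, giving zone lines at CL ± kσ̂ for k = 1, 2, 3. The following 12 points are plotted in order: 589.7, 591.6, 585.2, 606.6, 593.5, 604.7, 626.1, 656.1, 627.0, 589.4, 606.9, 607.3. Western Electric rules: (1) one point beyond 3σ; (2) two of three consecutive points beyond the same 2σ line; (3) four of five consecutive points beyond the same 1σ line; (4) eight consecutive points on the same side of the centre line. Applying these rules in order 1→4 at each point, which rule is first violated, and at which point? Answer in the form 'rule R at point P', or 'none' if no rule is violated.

Zone of each point (C = within 1σ̂, B = 1σ̂–2σ̂, A = 2σ̂–3σ̂, * = beyond 3σ̂; sign = side of CL): 1:-B, 2:-B, 3:-B, 4:-C, 5:-B, 6:-C, 7:+C, 8:+B, 9:+C, 10:-B, 11:-C, 12:-C
Rule 3 (four of five consecutive points beyond the same 1σ limit) is satisfied at point 5.

rule 3 at point 5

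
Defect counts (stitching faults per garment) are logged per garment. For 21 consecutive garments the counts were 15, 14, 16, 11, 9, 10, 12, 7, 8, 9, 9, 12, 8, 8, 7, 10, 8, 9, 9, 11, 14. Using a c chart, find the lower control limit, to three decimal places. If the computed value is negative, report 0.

c̄ = (15 + 14 + 16 + 11 + 9 + 10 + 12 + 7 + 8 + 9 + 9 + 12 + 8 + 8 + 7 + 10 + 8 + 9 + 9 + 11 + 14) / 21 = 216 / 21 = 10.2857
LCL = c̄ − 3√c̄ = 10.2857 − 3 × 3.2071 = 0.6643

0.664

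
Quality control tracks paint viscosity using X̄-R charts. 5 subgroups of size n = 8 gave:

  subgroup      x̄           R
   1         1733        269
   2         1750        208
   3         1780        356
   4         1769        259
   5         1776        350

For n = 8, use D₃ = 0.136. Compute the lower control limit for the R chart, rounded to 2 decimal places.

R̄ = (269 + 208 + 356 + 259 + 350) / 5 = 1442.0000 / 5 = 288.4000
LCL_R = D₃·R̄ = 0.136 × 288.4000 = 39.2224

39.22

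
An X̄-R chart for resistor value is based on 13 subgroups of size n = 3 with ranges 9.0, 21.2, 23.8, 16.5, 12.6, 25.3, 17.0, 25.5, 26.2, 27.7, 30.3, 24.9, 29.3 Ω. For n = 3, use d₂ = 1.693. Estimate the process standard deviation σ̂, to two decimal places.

13.14

R̄ = (9.0 + 21.2 + 23.8 + 16.5 + 12.6 + 25.3 + 17.0 + 25.5 + 26.2 + 27.7 + 30.3 + 24.9 + 29.3) / 13 = 22.2538
σ̂ = R̄ / d₂ = 22.2538 / 1.693 = 13.1446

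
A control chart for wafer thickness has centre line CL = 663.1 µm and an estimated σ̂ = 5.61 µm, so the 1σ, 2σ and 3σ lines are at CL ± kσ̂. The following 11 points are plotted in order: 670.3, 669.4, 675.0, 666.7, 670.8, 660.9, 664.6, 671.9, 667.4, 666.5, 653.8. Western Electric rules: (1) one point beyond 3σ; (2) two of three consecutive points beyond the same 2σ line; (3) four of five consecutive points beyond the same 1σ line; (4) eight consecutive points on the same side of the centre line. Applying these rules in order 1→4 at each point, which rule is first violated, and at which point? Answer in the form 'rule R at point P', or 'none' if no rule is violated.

Zone of each point (C = within 1σ̂, B = 1σ̂–2σ̂, A = 2σ̂–3σ̂, * = beyond 3σ̂; sign = side of CL): 1:+B, 2:+B, 3:+A, 4:+C, 5:+B, 6:-C, 7:+C, 8:+B, 9:+C, 10:+C, 11:-B
Rule 3 (four of five consecutive points beyond the same 1σ limit) is satisfied at point 5.

rule 3 at point 5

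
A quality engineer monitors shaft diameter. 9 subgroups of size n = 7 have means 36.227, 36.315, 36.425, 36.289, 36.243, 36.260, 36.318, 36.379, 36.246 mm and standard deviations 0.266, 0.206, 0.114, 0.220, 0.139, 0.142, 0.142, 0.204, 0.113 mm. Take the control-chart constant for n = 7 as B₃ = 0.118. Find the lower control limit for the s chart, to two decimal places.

s̄ = (0.266 + 0.206 + 0.114 + 0.220 + 0.139 + 0.142 + 0.142 + 0.204 + 0.113) / 9 = 0.1718
LCL_s = B₃·s̄ = 0.118 × 0.1718 = 0.0203

0.02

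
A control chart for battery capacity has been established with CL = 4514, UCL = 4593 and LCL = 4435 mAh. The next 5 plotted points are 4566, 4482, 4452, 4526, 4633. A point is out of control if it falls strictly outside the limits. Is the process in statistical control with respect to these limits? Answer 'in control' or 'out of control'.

out of control

Compare each point to [4435, 4593]: sample 5 = 4633 > UCL.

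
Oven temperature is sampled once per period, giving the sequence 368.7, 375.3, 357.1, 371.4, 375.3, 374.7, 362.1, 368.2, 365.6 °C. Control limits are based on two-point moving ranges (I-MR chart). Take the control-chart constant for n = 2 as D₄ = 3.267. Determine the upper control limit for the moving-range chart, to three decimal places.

26.504

Moving ranges: 6.6, 18.2, 14.3, 3.9, 0.6, 12.6, 6.1, 2.6; M̄R̄ = 64.9000 / 8 = 8.1125
UCL_MR = D₄·M̄R̄ = 3.267 × 8.1125 = 26.5035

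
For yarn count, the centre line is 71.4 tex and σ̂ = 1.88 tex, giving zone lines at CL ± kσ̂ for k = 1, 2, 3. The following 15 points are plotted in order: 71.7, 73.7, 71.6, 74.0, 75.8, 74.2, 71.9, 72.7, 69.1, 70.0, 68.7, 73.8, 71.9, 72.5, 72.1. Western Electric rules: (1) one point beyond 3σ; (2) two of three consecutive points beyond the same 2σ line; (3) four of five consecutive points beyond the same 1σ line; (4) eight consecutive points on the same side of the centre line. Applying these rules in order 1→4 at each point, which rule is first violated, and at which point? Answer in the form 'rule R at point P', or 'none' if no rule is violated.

rule 3 at point 6

Zone of each point (C = within 1σ̂, B = 1σ̂–2σ̂, A = 2σ̂–3σ̂, * = beyond 3σ̂; sign = side of CL): 1:+C, 2:+B, 3:+C, 4:+B, 5:+A, 6:+B, 7:+C, 8:+C, 9:-B, 10:-C, 11:-B, 12:+B, 13:+C, 14:+C, 15:+C
Rule 3 (four of five consecutive points beyond the same 1σ limit) is satisfied at point 6.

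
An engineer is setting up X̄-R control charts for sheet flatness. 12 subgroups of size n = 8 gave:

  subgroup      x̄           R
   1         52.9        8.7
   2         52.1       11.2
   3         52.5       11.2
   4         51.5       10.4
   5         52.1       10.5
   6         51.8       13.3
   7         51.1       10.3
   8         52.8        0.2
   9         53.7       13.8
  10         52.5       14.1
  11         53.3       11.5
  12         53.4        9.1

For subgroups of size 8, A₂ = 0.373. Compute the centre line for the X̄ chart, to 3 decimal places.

52.475

X̄̄ = (52.9 + 52.1 + 52.5 + 51.5 + 52.1 + 51.8 + 51.1 + 52.8 + 53.7 + 52.5 + 53.3 + 53.4) / 12 = 629.7000 / 12 = 52.4750
CL = X̄̄ = 52.4750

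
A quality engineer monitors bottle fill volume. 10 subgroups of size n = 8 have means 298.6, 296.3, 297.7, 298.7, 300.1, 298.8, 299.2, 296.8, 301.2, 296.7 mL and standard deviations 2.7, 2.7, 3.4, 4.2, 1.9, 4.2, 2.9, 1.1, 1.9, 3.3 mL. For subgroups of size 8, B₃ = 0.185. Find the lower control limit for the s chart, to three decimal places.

s̄ = (2.7 + 2.7 + 3.4 + 4.2 + 1.9 + 4.2 + 2.9 + 1.1 + 1.9 + 3.3) / 10 = 2.8300
LCL_s = B₃·s̄ = 0.185 × 2.8300 = 0.5235

0.524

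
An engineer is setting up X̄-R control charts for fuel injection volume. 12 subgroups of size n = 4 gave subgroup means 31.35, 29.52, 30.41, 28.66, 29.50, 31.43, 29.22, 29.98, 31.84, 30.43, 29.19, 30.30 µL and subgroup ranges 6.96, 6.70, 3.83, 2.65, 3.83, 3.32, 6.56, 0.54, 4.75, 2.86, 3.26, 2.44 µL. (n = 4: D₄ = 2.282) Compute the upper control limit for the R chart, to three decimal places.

R̄ = (6.96 + 6.70 + 3.83 + 2.65 + 3.83 + 3.32 + 6.56 + 0.54 + 4.75 + 2.86 + 3.26 + 2.44) / 12 = 47.7000 / 12 = 3.9750
UCL_R = D₄·R̄ = 2.282 × 3.9750 = 9.0709

9.071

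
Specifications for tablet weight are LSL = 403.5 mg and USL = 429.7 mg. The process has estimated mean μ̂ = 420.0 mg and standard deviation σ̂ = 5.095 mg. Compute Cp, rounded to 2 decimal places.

0.86

Cp = (USL − LSL) / (6σ̂) = (429.7 − 403.5) / (6 × 5.095) = 26.2000 / 30.5700 = 0.8570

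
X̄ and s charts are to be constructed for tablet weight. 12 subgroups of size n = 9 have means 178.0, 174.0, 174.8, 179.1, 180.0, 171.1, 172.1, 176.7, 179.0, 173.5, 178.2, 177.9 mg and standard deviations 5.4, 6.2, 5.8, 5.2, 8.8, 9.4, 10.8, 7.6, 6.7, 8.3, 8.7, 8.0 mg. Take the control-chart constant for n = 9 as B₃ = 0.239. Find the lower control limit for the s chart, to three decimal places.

s̄ = (5.4 + 6.2 + 5.8 + 5.2 + 8.8 + 9.4 + 10.8 + 7.6 + 6.7 + 8.3 + 8.7 + 8.0) / 12 = 7.5750
LCL_s = B₃·s̄ = 0.239 × 7.5750 = 1.8104

1.810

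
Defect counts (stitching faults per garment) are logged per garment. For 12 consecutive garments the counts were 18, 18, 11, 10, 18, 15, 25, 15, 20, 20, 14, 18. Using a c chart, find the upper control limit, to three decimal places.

c̄ = (18 + 18 + 11 + 10 + 18 + 15 + 25 + 15 + 20 + 20 + 14 + 18) / 12 = 202 / 12 = 16.8333
UCL = c̄ + 3√c̄ = 16.8333 + 3 × √16.8333 = 16.8333 + 3 × 4.1028 = 29.1419

29.142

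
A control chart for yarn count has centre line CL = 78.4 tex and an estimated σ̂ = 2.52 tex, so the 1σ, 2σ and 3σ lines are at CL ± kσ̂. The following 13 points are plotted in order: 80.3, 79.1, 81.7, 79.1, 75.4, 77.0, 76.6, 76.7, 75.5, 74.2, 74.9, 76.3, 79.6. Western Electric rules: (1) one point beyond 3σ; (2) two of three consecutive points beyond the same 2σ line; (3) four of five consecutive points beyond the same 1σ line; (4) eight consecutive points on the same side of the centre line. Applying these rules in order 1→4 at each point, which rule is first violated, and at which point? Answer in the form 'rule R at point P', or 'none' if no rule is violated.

rule 4 at point 12

Zone of each point (C = within 1σ̂, B = 1σ̂–2σ̂, A = 2σ̂–3σ̂, * = beyond 3σ̂; sign = side of CL): 1:+C, 2:+C, 3:+B, 4:+C, 5:-B, 6:-C, 7:-C, 8:-C, 9:-B, 10:-B, 11:-B, 12:-C, 13:+C
Rule 4 (eight consecutive points on the same side of the centre line) is satisfied at point 12.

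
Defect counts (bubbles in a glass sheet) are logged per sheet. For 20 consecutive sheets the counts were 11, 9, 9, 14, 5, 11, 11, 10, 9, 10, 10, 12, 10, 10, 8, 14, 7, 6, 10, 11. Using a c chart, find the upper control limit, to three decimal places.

c̄ = (11 + 9 + 9 + 14 + 5 + 11 + 11 + 10 + 9 + 10 + 10 + 12 + 10 + 10 + 8 + 14 + 7 + 6 + 10 + 11) / 20 = 197 / 20 = 9.8500
UCL = c̄ + 3√c̄ = 9.8500 + 3 × √9.8500 = 9.8500 + 3 × 3.1385 = 19.2654

19.265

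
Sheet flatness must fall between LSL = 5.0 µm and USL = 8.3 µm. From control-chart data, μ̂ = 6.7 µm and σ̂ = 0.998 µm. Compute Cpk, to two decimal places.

0.53

Cpu = (USL − μ̂) / (3σ̂) = (8.3 − 6.7) / (3 × 0.998) = 0.5344; Cpl = (μ̂ − LSL) / (3σ̂) = (6.7 − 5.0) / (3 × 0.998) = 0.5678; Cpk = min(Cpu, Cpl) = 0.5344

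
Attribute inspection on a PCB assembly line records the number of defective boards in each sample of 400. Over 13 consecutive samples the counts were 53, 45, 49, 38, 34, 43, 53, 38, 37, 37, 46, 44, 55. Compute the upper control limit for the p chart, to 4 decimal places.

p̄ = Σdᵢ / (k·n) = 572 / (13 × 400) = 0.11000
UCL = p̄ + 3·√(p̄(1−p̄)/n) = 0.11000 + 3 × √(0.11000×0.89000/400) = 0.11000 + 3 × 0.01564 = 0.15693

0.1569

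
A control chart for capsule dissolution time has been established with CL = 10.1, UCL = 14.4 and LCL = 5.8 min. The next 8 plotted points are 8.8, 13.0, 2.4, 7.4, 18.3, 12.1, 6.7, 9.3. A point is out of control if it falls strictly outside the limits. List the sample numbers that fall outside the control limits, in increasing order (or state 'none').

Compare each point to [5.8, 14.4]: sample 3 = 2.4 < LCL; sample 5 = 18.3 > UCL.

3, 5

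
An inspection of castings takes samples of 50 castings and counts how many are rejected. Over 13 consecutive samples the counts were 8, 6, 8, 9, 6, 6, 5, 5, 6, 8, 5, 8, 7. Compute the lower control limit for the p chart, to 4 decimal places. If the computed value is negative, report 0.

p̄ = Σdᵢ / (k·n) = 87 / (13 × 50) = 0.13385
LCL = p̄ − 3·√(p̄(1−p̄)/n) = 0.13385 − 3 × 0.04815 = -0.01061 → 0 (negative, so LCL = 0)

0.0000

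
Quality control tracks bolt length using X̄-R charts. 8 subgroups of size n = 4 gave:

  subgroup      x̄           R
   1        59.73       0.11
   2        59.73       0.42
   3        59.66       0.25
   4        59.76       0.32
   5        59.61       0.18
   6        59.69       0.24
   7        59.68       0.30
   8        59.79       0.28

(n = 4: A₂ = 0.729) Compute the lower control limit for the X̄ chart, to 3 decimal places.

X̄̄ = (59.73 + 59.73 + 59.66 + 59.76 + 59.61 + 59.69 + 59.68 + 59.79) / 8 = 477.6500 / 8 = 59.7062
R̄ = (0.11 + 0.42 + 0.25 + 0.32 + 0.18 + 0.24 + 0.30 + 0.28) / 8 = 2.1000 / 8 = 0.2625
LCL = X̄̄ − A₂·R̄ = 59.7062 − 0.729 × 0.2625 = 59.5149

59.515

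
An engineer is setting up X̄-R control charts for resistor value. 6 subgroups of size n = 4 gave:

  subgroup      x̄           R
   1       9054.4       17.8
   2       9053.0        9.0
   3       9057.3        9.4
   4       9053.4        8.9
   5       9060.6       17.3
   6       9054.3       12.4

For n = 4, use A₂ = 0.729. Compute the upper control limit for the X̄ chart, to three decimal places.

9064.588

X̄̄ = (9054.4 + 9053.0 + 9057.3 + 9053.4 + 9060.6 + 9054.3) / 6 = 54333.0000 / 6 = 9055.5000
R̄ = (17.8 + 9.0 + 9.4 + 8.9 + 17.3 + 12.4) / 6 = 74.8000 / 6 = 12.4667
UCL = X̄̄ + A₂·R̄ = 9055.5000 + 0.729 × 12.4667 = 9064.5882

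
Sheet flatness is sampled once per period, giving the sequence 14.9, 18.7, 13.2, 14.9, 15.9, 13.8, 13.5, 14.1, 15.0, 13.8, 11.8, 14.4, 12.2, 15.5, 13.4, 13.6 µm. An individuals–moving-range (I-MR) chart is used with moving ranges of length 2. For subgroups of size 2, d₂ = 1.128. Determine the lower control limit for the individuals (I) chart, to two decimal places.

X̄ = (14.9 + 18.7 + 13.2 + 14.9 + 15.9 + 13.8 + 13.5 + 14.1 + 15.0 + 13.8 + 11.8 + 14.4 + 12.2 + 15.5 + 13.4 + 13.6) / 16 = 14.2937
Moving ranges: 3.8, 5.5, 1.7, 1.0, 2.1, 0.3, 0.6, 0.9, 1.2, 2.0, 2.6, 2.2, 3.3, 2.1, 0.2; M̄R̄ = 29.5000 / 15 = 1.9667
LCL = X̄ − 3·M̄R̄/d₂ = 14.2937 − 3 × 1.9667 / 1.128 = 9.0633

9.06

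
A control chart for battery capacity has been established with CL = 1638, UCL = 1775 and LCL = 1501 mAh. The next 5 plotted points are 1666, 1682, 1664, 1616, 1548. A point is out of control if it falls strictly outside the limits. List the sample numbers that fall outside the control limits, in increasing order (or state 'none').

All 5 points lie within [1501, 1775].

none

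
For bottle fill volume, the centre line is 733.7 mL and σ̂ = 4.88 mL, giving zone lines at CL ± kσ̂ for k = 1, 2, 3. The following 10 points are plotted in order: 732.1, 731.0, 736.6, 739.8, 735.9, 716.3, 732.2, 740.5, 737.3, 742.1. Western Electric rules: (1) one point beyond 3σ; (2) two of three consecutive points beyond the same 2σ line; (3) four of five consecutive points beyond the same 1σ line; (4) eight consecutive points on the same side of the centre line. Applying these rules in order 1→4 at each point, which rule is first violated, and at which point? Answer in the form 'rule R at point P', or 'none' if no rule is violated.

rule 1 at point 6

Zone of each point (C = within 1σ̂, B = 1σ̂–2σ̂, A = 2σ̂–3σ̂, * = beyond 3σ̂; sign = side of CL): 1:-C, 2:-C, 3:+C, 4:+B, 5:+C, 6:-*, 7:-C, 8:+B, 9:+C, 10:+B
Rule 1 (one point beyond the 3σ limits) is satisfied at point 6.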